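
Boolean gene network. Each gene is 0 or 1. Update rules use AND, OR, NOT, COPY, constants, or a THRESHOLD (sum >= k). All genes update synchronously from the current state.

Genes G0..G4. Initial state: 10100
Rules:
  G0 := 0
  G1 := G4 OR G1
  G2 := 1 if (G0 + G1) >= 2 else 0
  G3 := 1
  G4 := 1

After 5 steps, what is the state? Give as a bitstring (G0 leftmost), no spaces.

Step 1: G0=0(const) G1=G4|G1=0|0=0 G2=(1+0>=2)=0 G3=1(const) G4=1(const) -> 00011
Step 2: G0=0(const) G1=G4|G1=1|0=1 G2=(0+0>=2)=0 G3=1(const) G4=1(const) -> 01011
Step 3: G0=0(const) G1=G4|G1=1|1=1 G2=(0+1>=2)=0 G3=1(const) G4=1(const) -> 01011
Step 4: G0=0(const) G1=G4|G1=1|1=1 G2=(0+1>=2)=0 G3=1(const) G4=1(const) -> 01011
Step 5: G0=0(const) G1=G4|G1=1|1=1 G2=(0+1>=2)=0 G3=1(const) G4=1(const) -> 01011

01011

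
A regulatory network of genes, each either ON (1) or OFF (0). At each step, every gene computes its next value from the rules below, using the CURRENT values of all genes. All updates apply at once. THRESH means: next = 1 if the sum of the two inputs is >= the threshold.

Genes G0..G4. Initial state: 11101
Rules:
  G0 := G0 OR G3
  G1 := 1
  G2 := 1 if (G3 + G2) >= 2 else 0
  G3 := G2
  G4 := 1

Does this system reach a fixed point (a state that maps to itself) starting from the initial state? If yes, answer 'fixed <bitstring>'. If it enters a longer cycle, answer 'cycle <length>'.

Step 0: 11101
Step 1: G0=G0|G3=1|0=1 G1=1(const) G2=(0+1>=2)=0 G3=G2=1 G4=1(const) -> 11011
Step 2: G0=G0|G3=1|1=1 G1=1(const) G2=(1+0>=2)=0 G3=G2=0 G4=1(const) -> 11001
Step 3: G0=G0|G3=1|0=1 G1=1(const) G2=(0+0>=2)=0 G3=G2=0 G4=1(const) -> 11001
Fixed point reached at step 2: 11001

Answer: fixed 11001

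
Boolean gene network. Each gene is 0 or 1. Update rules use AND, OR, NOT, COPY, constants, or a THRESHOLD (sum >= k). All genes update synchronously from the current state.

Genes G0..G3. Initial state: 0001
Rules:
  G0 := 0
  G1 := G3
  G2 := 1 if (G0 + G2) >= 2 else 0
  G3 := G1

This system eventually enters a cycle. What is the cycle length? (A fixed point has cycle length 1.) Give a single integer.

Answer: 2

Derivation:
Step 0: 0001
Step 1: G0=0(const) G1=G3=1 G2=(0+0>=2)=0 G3=G1=0 -> 0100
Step 2: G0=0(const) G1=G3=0 G2=(0+0>=2)=0 G3=G1=1 -> 0001
State from step 2 equals state from step 0 -> cycle length 2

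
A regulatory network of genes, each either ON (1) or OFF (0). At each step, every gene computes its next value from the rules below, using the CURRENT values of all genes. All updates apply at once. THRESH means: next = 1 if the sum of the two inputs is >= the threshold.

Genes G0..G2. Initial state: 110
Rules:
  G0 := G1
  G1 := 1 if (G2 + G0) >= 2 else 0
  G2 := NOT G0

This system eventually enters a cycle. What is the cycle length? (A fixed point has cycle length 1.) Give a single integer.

Answer: 1

Derivation:
Step 0: 110
Step 1: G0=G1=1 G1=(0+1>=2)=0 G2=NOT G0=NOT 1=0 -> 100
Step 2: G0=G1=0 G1=(0+1>=2)=0 G2=NOT G0=NOT 1=0 -> 000
Step 3: G0=G1=0 G1=(0+0>=2)=0 G2=NOT G0=NOT 0=1 -> 001
Step 4: G0=G1=0 G1=(1+0>=2)=0 G2=NOT G0=NOT 0=1 -> 001
State from step 4 equals state from step 3 -> cycle length 1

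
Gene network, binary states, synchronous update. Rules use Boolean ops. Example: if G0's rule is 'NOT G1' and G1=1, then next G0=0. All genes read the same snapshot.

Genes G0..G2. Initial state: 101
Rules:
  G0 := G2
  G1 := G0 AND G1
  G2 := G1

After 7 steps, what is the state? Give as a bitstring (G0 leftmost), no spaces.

Step 1: G0=G2=1 G1=G0&G1=1&0=0 G2=G1=0 -> 100
Step 2: G0=G2=0 G1=G0&G1=1&0=0 G2=G1=0 -> 000
Step 3: G0=G2=0 G1=G0&G1=0&0=0 G2=G1=0 -> 000
Step 4: G0=G2=0 G1=G0&G1=0&0=0 G2=G1=0 -> 000
Step 5: G0=G2=0 G1=G0&G1=0&0=0 G2=G1=0 -> 000
Step 6: G0=G2=0 G1=G0&G1=0&0=0 G2=G1=0 -> 000
Step 7: G0=G2=0 G1=G0&G1=0&0=0 G2=G1=0 -> 000

000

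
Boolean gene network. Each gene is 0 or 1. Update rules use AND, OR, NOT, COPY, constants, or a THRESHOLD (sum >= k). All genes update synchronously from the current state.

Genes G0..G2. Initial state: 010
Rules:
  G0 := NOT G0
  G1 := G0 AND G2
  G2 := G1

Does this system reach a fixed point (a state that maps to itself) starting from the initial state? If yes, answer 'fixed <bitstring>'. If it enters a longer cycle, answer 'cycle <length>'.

Step 0: 010
Step 1: G0=NOT G0=NOT 0=1 G1=G0&G2=0&0=0 G2=G1=1 -> 101
Step 2: G0=NOT G0=NOT 1=0 G1=G0&G2=1&1=1 G2=G1=0 -> 010
Cycle of length 2 starting at step 0 -> no fixed point

Answer: cycle 2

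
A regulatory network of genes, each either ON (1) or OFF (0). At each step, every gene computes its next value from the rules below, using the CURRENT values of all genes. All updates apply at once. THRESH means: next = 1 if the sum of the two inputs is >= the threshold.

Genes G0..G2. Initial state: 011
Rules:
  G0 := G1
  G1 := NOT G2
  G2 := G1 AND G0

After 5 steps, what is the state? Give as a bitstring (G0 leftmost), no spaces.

Step 1: G0=G1=1 G1=NOT G2=NOT 1=0 G2=G1&G0=1&0=0 -> 100
Step 2: G0=G1=0 G1=NOT G2=NOT 0=1 G2=G1&G0=0&1=0 -> 010
Step 3: G0=G1=1 G1=NOT G2=NOT 0=1 G2=G1&G0=1&0=0 -> 110
Step 4: G0=G1=1 G1=NOT G2=NOT 0=1 G2=G1&G0=1&1=1 -> 111
Step 5: G0=G1=1 G1=NOT G2=NOT 1=0 G2=G1&G0=1&1=1 -> 101

101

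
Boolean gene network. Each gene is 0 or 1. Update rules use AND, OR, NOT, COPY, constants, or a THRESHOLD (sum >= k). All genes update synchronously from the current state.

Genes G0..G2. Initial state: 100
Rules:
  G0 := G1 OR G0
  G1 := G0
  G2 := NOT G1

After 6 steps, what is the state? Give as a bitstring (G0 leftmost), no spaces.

Step 1: G0=G1|G0=0|1=1 G1=G0=1 G2=NOT G1=NOT 0=1 -> 111
Step 2: G0=G1|G0=1|1=1 G1=G0=1 G2=NOT G1=NOT 1=0 -> 110
Step 3: G0=G1|G0=1|1=1 G1=G0=1 G2=NOT G1=NOT 1=0 -> 110
Step 4: G0=G1|G0=1|1=1 G1=G0=1 G2=NOT G1=NOT 1=0 -> 110
Step 5: G0=G1|G0=1|1=1 G1=G0=1 G2=NOT G1=NOT 1=0 -> 110
Step 6: G0=G1|G0=1|1=1 G1=G0=1 G2=NOT G1=NOT 1=0 -> 110

110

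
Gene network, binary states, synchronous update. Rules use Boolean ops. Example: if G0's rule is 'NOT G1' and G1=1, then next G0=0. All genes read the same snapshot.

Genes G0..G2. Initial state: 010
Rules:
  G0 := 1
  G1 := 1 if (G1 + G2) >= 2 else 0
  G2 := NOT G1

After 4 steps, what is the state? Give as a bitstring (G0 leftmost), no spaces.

Step 1: G0=1(const) G1=(1+0>=2)=0 G2=NOT G1=NOT 1=0 -> 100
Step 2: G0=1(const) G1=(0+0>=2)=0 G2=NOT G1=NOT 0=1 -> 101
Step 3: G0=1(const) G1=(0+1>=2)=0 G2=NOT G1=NOT 0=1 -> 101
Step 4: G0=1(const) G1=(0+1>=2)=0 G2=NOT G1=NOT 0=1 -> 101

101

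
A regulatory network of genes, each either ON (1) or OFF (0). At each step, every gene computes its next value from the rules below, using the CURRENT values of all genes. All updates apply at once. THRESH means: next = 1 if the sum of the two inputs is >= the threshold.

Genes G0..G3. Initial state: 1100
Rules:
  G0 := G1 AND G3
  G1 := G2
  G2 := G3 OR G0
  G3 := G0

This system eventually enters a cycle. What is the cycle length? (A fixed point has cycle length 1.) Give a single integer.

Step 0: 1100
Step 1: G0=G1&G3=1&0=0 G1=G2=0 G2=G3|G0=0|1=1 G3=G0=1 -> 0011
Step 2: G0=G1&G3=0&1=0 G1=G2=1 G2=G3|G0=1|0=1 G3=G0=0 -> 0110
Step 3: G0=G1&G3=1&0=0 G1=G2=1 G2=G3|G0=0|0=0 G3=G0=0 -> 0100
Step 4: G0=G1&G3=1&0=0 G1=G2=0 G2=G3|G0=0|0=0 G3=G0=0 -> 0000
Step 5: G0=G1&G3=0&0=0 G1=G2=0 G2=G3|G0=0|0=0 G3=G0=0 -> 0000
State from step 5 equals state from step 4 -> cycle length 1

Answer: 1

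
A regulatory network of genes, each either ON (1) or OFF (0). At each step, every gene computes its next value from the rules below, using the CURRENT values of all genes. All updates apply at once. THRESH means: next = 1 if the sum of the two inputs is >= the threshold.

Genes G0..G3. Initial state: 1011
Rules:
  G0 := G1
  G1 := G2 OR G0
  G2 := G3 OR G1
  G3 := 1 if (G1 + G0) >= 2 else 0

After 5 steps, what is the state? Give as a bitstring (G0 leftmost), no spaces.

Step 1: G0=G1=0 G1=G2|G0=1|1=1 G2=G3|G1=1|0=1 G3=(0+1>=2)=0 -> 0110
Step 2: G0=G1=1 G1=G2|G0=1|0=1 G2=G3|G1=0|1=1 G3=(1+0>=2)=0 -> 1110
Step 3: G0=G1=1 G1=G2|G0=1|1=1 G2=G3|G1=0|1=1 G3=(1+1>=2)=1 -> 1111
Step 4: G0=G1=1 G1=G2|G0=1|1=1 G2=G3|G1=1|1=1 G3=(1+1>=2)=1 -> 1111
Step 5: G0=G1=1 G1=G2|G0=1|1=1 G2=G3|G1=1|1=1 G3=(1+1>=2)=1 -> 1111

1111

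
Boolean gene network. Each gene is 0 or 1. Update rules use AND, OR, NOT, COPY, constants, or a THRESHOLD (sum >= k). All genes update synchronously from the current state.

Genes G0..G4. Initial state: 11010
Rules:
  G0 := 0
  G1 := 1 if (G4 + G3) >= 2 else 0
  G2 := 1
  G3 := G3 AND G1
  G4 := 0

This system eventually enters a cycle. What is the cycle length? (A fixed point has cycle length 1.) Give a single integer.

Step 0: 11010
Step 1: G0=0(const) G1=(0+1>=2)=0 G2=1(const) G3=G3&G1=1&1=1 G4=0(const) -> 00110
Step 2: G0=0(const) G1=(0+1>=2)=0 G2=1(const) G3=G3&G1=1&0=0 G4=0(const) -> 00100
Step 3: G0=0(const) G1=(0+0>=2)=0 G2=1(const) G3=G3&G1=0&0=0 G4=0(const) -> 00100
State from step 3 equals state from step 2 -> cycle length 1

Answer: 1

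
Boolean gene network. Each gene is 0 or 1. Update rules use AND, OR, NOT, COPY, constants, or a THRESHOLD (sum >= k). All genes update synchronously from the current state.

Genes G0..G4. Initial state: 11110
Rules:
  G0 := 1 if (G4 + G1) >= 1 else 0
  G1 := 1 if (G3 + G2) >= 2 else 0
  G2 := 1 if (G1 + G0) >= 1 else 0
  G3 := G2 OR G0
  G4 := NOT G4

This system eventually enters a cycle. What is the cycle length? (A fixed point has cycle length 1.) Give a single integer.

Answer: 2

Derivation:
Step 0: 11110
Step 1: G0=(0+1>=1)=1 G1=(1+1>=2)=1 G2=(1+1>=1)=1 G3=G2|G0=1|1=1 G4=NOT G4=NOT 0=1 -> 11111
Step 2: G0=(1+1>=1)=1 G1=(1+1>=2)=1 G2=(1+1>=1)=1 G3=G2|G0=1|1=1 G4=NOT G4=NOT 1=0 -> 11110
State from step 2 equals state from step 0 -> cycle length 2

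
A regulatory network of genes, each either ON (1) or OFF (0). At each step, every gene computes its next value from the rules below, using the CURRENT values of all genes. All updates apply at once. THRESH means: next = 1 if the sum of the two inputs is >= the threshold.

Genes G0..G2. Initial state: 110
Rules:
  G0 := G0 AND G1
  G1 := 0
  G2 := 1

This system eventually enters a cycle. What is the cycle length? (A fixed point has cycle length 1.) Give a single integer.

Answer: 1

Derivation:
Step 0: 110
Step 1: G0=G0&G1=1&1=1 G1=0(const) G2=1(const) -> 101
Step 2: G0=G0&G1=1&0=0 G1=0(const) G2=1(const) -> 001
Step 3: G0=G0&G1=0&0=0 G1=0(const) G2=1(const) -> 001
State from step 3 equals state from step 2 -> cycle length 1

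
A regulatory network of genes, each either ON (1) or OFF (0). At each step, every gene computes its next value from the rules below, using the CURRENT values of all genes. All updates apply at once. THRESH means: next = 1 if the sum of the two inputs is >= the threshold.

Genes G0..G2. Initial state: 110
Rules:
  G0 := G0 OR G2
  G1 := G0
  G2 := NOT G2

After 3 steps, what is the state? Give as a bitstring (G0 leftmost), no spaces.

Step 1: G0=G0|G2=1|0=1 G1=G0=1 G2=NOT G2=NOT 0=1 -> 111
Step 2: G0=G0|G2=1|1=1 G1=G0=1 G2=NOT G2=NOT 1=0 -> 110
Step 3: G0=G0|G2=1|0=1 G1=G0=1 G2=NOT G2=NOT 0=1 -> 111

111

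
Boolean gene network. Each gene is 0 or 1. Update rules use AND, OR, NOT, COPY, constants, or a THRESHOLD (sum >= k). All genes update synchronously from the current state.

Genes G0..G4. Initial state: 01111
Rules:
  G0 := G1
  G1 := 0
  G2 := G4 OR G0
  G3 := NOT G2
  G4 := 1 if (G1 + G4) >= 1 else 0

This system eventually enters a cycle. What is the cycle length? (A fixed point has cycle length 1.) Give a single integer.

Step 0: 01111
Step 1: G0=G1=1 G1=0(const) G2=G4|G0=1|0=1 G3=NOT G2=NOT 1=0 G4=(1+1>=1)=1 -> 10101
Step 2: G0=G1=0 G1=0(const) G2=G4|G0=1|1=1 G3=NOT G2=NOT 1=0 G4=(0+1>=1)=1 -> 00101
Step 3: G0=G1=0 G1=0(const) G2=G4|G0=1|0=1 G3=NOT G2=NOT 1=0 G4=(0+1>=1)=1 -> 00101
State from step 3 equals state from step 2 -> cycle length 1

Answer: 1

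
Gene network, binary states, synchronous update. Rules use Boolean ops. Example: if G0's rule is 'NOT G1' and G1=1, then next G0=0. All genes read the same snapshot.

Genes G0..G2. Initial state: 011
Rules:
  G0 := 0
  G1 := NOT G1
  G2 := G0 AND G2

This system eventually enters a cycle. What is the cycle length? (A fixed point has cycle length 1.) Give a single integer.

Answer: 2

Derivation:
Step 0: 011
Step 1: G0=0(const) G1=NOT G1=NOT 1=0 G2=G0&G2=0&1=0 -> 000
Step 2: G0=0(const) G1=NOT G1=NOT 0=1 G2=G0&G2=0&0=0 -> 010
Step 3: G0=0(const) G1=NOT G1=NOT 1=0 G2=G0&G2=0&0=0 -> 000
State from step 3 equals state from step 1 -> cycle length 2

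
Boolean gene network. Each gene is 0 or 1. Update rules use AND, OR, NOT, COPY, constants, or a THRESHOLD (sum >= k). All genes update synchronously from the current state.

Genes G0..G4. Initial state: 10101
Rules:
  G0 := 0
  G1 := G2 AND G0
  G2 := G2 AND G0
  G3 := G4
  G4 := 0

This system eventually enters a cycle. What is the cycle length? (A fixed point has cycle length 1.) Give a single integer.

Step 0: 10101
Step 1: G0=0(const) G1=G2&G0=1&1=1 G2=G2&G0=1&1=1 G3=G4=1 G4=0(const) -> 01110
Step 2: G0=0(const) G1=G2&G0=1&0=0 G2=G2&G0=1&0=0 G3=G4=0 G4=0(const) -> 00000
Step 3: G0=0(const) G1=G2&G0=0&0=0 G2=G2&G0=0&0=0 G3=G4=0 G4=0(const) -> 00000
State from step 3 equals state from step 2 -> cycle length 1

Answer: 1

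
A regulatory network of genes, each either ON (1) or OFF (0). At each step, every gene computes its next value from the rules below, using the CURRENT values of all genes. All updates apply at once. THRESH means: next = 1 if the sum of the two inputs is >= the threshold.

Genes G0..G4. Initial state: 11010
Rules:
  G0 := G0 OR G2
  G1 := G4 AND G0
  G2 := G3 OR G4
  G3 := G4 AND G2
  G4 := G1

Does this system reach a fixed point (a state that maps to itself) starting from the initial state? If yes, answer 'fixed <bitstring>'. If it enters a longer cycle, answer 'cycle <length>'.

Step 0: 11010
Step 1: G0=G0|G2=1|0=1 G1=G4&G0=0&1=0 G2=G3|G4=1|0=1 G3=G4&G2=0&0=0 G4=G1=1 -> 10101
Step 2: G0=G0|G2=1|1=1 G1=G4&G0=1&1=1 G2=G3|G4=0|1=1 G3=G4&G2=1&1=1 G4=G1=0 -> 11110
Step 3: G0=G0|G2=1|1=1 G1=G4&G0=0&1=0 G2=G3|G4=1|0=1 G3=G4&G2=0&1=0 G4=G1=1 -> 10101
Cycle of length 2 starting at step 1 -> no fixed point

Answer: cycle 2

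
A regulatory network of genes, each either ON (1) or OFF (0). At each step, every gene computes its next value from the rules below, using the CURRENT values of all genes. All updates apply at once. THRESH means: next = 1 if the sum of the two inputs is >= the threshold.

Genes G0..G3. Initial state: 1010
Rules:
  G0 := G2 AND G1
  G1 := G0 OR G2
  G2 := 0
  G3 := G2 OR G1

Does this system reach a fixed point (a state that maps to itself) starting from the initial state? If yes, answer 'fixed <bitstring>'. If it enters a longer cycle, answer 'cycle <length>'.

Step 0: 1010
Step 1: G0=G2&G1=1&0=0 G1=G0|G2=1|1=1 G2=0(const) G3=G2|G1=1|0=1 -> 0101
Step 2: G0=G2&G1=0&1=0 G1=G0|G2=0|0=0 G2=0(const) G3=G2|G1=0|1=1 -> 0001
Step 3: G0=G2&G1=0&0=0 G1=G0|G2=0|0=0 G2=0(const) G3=G2|G1=0|0=0 -> 0000
Step 4: G0=G2&G1=0&0=0 G1=G0|G2=0|0=0 G2=0(const) G3=G2|G1=0|0=0 -> 0000
Fixed point reached at step 3: 0000

Answer: fixed 0000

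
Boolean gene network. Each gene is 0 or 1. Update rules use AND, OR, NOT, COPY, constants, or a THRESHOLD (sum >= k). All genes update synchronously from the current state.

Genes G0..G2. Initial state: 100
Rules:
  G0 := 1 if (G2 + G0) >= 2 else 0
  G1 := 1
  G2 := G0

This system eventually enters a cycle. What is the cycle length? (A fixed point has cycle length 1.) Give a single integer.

Answer: 1

Derivation:
Step 0: 100
Step 1: G0=(0+1>=2)=0 G1=1(const) G2=G0=1 -> 011
Step 2: G0=(1+0>=2)=0 G1=1(const) G2=G0=0 -> 010
Step 3: G0=(0+0>=2)=0 G1=1(const) G2=G0=0 -> 010
State from step 3 equals state from step 2 -> cycle length 1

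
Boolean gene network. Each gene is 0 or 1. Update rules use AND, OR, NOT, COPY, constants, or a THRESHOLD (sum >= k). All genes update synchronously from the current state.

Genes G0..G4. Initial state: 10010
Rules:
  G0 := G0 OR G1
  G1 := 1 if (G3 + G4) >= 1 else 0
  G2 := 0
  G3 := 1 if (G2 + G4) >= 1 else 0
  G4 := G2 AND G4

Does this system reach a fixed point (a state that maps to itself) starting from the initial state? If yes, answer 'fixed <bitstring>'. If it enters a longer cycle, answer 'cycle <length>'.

Step 0: 10010
Step 1: G0=G0|G1=1|0=1 G1=(1+0>=1)=1 G2=0(const) G3=(0+0>=1)=0 G4=G2&G4=0&0=0 -> 11000
Step 2: G0=G0|G1=1|1=1 G1=(0+0>=1)=0 G2=0(const) G3=(0+0>=1)=0 G4=G2&G4=0&0=0 -> 10000
Step 3: G0=G0|G1=1|0=1 G1=(0+0>=1)=0 G2=0(const) G3=(0+0>=1)=0 G4=G2&G4=0&0=0 -> 10000
Fixed point reached at step 2: 10000

Answer: fixed 10000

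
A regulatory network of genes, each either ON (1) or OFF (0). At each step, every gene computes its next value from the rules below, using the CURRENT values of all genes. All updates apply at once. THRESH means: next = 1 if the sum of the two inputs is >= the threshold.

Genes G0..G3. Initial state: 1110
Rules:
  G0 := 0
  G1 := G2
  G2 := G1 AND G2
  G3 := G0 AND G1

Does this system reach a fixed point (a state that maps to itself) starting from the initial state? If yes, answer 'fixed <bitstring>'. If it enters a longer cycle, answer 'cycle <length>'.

Answer: fixed 0110

Derivation:
Step 0: 1110
Step 1: G0=0(const) G1=G2=1 G2=G1&G2=1&1=1 G3=G0&G1=1&1=1 -> 0111
Step 2: G0=0(const) G1=G2=1 G2=G1&G2=1&1=1 G3=G0&G1=0&1=0 -> 0110
Step 3: G0=0(const) G1=G2=1 G2=G1&G2=1&1=1 G3=G0&G1=0&1=0 -> 0110
Fixed point reached at step 2: 0110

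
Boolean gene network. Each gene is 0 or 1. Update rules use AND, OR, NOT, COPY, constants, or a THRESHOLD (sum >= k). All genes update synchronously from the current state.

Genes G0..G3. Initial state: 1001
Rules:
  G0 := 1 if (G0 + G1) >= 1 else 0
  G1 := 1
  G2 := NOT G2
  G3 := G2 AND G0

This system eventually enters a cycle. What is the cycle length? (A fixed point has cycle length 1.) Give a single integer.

Step 0: 1001
Step 1: G0=(1+0>=1)=1 G1=1(const) G2=NOT G2=NOT 0=1 G3=G2&G0=0&1=0 -> 1110
Step 2: G0=(1+1>=1)=1 G1=1(const) G2=NOT G2=NOT 1=0 G3=G2&G0=1&1=1 -> 1101
Step 3: G0=(1+1>=1)=1 G1=1(const) G2=NOT G2=NOT 0=1 G3=G2&G0=0&1=0 -> 1110
State from step 3 equals state from step 1 -> cycle length 2

Answer: 2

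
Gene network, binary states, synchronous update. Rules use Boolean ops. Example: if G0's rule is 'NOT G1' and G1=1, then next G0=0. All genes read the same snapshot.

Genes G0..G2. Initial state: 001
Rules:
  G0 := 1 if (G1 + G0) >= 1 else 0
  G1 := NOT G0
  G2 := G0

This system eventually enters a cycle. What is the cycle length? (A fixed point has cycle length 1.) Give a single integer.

Step 0: 001
Step 1: G0=(0+0>=1)=0 G1=NOT G0=NOT 0=1 G2=G0=0 -> 010
Step 2: G0=(1+0>=1)=1 G1=NOT G0=NOT 0=1 G2=G0=0 -> 110
Step 3: G0=(1+1>=1)=1 G1=NOT G0=NOT 1=0 G2=G0=1 -> 101
Step 4: G0=(0+1>=1)=1 G1=NOT G0=NOT 1=0 G2=G0=1 -> 101
State from step 4 equals state from step 3 -> cycle length 1

Answer: 1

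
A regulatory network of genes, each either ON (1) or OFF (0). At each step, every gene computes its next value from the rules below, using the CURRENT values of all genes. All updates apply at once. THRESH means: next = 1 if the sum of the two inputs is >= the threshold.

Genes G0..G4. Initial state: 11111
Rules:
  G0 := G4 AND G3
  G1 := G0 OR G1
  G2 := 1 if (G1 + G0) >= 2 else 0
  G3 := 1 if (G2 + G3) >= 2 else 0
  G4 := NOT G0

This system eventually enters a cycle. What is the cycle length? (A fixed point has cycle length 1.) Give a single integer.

Answer: 1

Derivation:
Step 0: 11111
Step 1: G0=G4&G3=1&1=1 G1=G0|G1=1|1=1 G2=(1+1>=2)=1 G3=(1+1>=2)=1 G4=NOT G0=NOT 1=0 -> 11110
Step 2: G0=G4&G3=0&1=0 G1=G0|G1=1|1=1 G2=(1+1>=2)=1 G3=(1+1>=2)=1 G4=NOT G0=NOT 1=0 -> 01110
Step 3: G0=G4&G3=0&1=0 G1=G0|G1=0|1=1 G2=(1+0>=2)=0 G3=(1+1>=2)=1 G4=NOT G0=NOT 0=1 -> 01011
Step 4: G0=G4&G3=1&1=1 G1=G0|G1=0|1=1 G2=(1+0>=2)=0 G3=(0+1>=2)=0 G4=NOT G0=NOT 0=1 -> 11001
Step 5: G0=G4&G3=1&0=0 G1=G0|G1=1|1=1 G2=(1+1>=2)=1 G3=(0+0>=2)=0 G4=NOT G0=NOT 1=0 -> 01100
Step 6: G0=G4&G3=0&0=0 G1=G0|G1=0|1=1 G2=(1+0>=2)=0 G3=(1+0>=2)=0 G4=NOT G0=NOT 0=1 -> 01001
Step 7: G0=G4&G3=1&0=0 G1=G0|G1=0|1=1 G2=(1+0>=2)=0 G3=(0+0>=2)=0 G4=NOT G0=NOT 0=1 -> 01001
State from step 7 equals state from step 6 -> cycle length 1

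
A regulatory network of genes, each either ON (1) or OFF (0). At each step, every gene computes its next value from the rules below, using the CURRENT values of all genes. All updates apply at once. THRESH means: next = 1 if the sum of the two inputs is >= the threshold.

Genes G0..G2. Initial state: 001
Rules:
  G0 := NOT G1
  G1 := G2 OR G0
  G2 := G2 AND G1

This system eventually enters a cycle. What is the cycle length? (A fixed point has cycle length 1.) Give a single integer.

Answer: 4

Derivation:
Step 0: 001
Step 1: G0=NOT G1=NOT 0=1 G1=G2|G0=1|0=1 G2=G2&G1=1&0=0 -> 110
Step 2: G0=NOT G1=NOT 1=0 G1=G2|G0=0|1=1 G2=G2&G1=0&1=0 -> 010
Step 3: G0=NOT G1=NOT 1=0 G1=G2|G0=0|0=0 G2=G2&G1=0&1=0 -> 000
Step 4: G0=NOT G1=NOT 0=1 G1=G2|G0=0|0=0 G2=G2&G1=0&0=0 -> 100
Step 5: G0=NOT G1=NOT 0=1 G1=G2|G0=0|1=1 G2=G2&G1=0&0=0 -> 110
State from step 5 equals state from step 1 -> cycle length 4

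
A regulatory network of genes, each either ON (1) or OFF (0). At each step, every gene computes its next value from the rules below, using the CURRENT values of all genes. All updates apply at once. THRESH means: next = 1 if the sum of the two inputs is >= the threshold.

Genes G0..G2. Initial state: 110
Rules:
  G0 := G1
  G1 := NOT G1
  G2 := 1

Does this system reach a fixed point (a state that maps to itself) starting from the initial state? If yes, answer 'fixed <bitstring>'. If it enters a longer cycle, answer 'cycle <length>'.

Answer: cycle 2

Derivation:
Step 0: 110
Step 1: G0=G1=1 G1=NOT G1=NOT 1=0 G2=1(const) -> 101
Step 2: G0=G1=0 G1=NOT G1=NOT 0=1 G2=1(const) -> 011
Step 3: G0=G1=1 G1=NOT G1=NOT 1=0 G2=1(const) -> 101
Cycle of length 2 starting at step 1 -> no fixed point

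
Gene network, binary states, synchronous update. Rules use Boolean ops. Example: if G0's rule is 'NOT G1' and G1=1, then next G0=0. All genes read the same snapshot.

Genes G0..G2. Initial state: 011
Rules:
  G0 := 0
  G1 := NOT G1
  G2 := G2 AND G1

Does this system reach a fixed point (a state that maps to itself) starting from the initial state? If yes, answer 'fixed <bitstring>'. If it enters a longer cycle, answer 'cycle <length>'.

Answer: cycle 2

Derivation:
Step 0: 011
Step 1: G0=0(const) G1=NOT G1=NOT 1=0 G2=G2&G1=1&1=1 -> 001
Step 2: G0=0(const) G1=NOT G1=NOT 0=1 G2=G2&G1=1&0=0 -> 010
Step 3: G0=0(const) G1=NOT G1=NOT 1=0 G2=G2&G1=0&1=0 -> 000
Step 4: G0=0(const) G1=NOT G1=NOT 0=1 G2=G2&G1=0&0=0 -> 010
Cycle of length 2 starting at step 2 -> no fixed point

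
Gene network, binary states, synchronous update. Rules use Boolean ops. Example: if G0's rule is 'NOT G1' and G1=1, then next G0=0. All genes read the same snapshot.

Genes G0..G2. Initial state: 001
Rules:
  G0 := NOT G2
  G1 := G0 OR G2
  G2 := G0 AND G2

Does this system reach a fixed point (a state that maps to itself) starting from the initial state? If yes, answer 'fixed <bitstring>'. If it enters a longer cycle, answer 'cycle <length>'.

Answer: fixed 110

Derivation:
Step 0: 001
Step 1: G0=NOT G2=NOT 1=0 G1=G0|G2=0|1=1 G2=G0&G2=0&1=0 -> 010
Step 2: G0=NOT G2=NOT 0=1 G1=G0|G2=0|0=0 G2=G0&G2=0&0=0 -> 100
Step 3: G0=NOT G2=NOT 0=1 G1=G0|G2=1|0=1 G2=G0&G2=1&0=0 -> 110
Step 4: G0=NOT G2=NOT 0=1 G1=G0|G2=1|0=1 G2=G0&G2=1&0=0 -> 110
Fixed point reached at step 3: 110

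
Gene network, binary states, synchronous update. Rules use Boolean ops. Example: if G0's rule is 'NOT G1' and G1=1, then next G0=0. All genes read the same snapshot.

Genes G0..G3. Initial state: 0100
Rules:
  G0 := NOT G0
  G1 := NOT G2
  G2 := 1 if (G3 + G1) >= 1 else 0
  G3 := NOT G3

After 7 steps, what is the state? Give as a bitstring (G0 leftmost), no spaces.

Step 1: G0=NOT G0=NOT 0=1 G1=NOT G2=NOT 0=1 G2=(0+1>=1)=1 G3=NOT G3=NOT 0=1 -> 1111
Step 2: G0=NOT G0=NOT 1=0 G1=NOT G2=NOT 1=0 G2=(1+1>=1)=1 G3=NOT G3=NOT 1=0 -> 0010
Step 3: G0=NOT G0=NOT 0=1 G1=NOT G2=NOT 1=0 G2=(0+0>=1)=0 G3=NOT G3=NOT 0=1 -> 1001
Step 4: G0=NOT G0=NOT 1=0 G1=NOT G2=NOT 0=1 G2=(1+0>=1)=1 G3=NOT G3=NOT 1=0 -> 0110
Step 5: G0=NOT G0=NOT 0=1 G1=NOT G2=NOT 1=0 G2=(0+1>=1)=1 G3=NOT G3=NOT 0=1 -> 1011
Step 6: G0=NOT G0=NOT 1=0 G1=NOT G2=NOT 1=0 G2=(1+0>=1)=1 G3=NOT G3=NOT 1=0 -> 0010
Step 7: G0=NOT G0=NOT 0=1 G1=NOT G2=NOT 1=0 G2=(0+0>=1)=0 G3=NOT G3=NOT 0=1 -> 1001

1001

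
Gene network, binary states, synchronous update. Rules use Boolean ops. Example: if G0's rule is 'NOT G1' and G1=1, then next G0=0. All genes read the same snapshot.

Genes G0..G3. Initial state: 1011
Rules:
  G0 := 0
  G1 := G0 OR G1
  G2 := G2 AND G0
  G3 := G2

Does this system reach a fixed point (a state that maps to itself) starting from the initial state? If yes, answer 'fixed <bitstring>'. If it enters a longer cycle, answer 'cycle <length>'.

Answer: fixed 0100

Derivation:
Step 0: 1011
Step 1: G0=0(const) G1=G0|G1=1|0=1 G2=G2&G0=1&1=1 G3=G2=1 -> 0111
Step 2: G0=0(const) G1=G0|G1=0|1=1 G2=G2&G0=1&0=0 G3=G2=1 -> 0101
Step 3: G0=0(const) G1=G0|G1=0|1=1 G2=G2&G0=0&0=0 G3=G2=0 -> 0100
Step 4: G0=0(const) G1=G0|G1=0|1=1 G2=G2&G0=0&0=0 G3=G2=0 -> 0100
Fixed point reached at step 3: 0100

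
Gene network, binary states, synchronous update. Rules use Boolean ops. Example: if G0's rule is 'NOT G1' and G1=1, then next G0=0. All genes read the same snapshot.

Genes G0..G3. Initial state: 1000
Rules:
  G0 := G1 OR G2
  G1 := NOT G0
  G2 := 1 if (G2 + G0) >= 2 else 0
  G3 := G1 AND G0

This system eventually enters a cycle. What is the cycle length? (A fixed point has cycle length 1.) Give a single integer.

Answer: 4

Derivation:
Step 0: 1000
Step 1: G0=G1|G2=0|0=0 G1=NOT G0=NOT 1=0 G2=(0+1>=2)=0 G3=G1&G0=0&1=0 -> 0000
Step 2: G0=G1|G2=0|0=0 G1=NOT G0=NOT 0=1 G2=(0+0>=2)=0 G3=G1&G0=0&0=0 -> 0100
Step 3: G0=G1|G2=1|0=1 G1=NOT G0=NOT 0=1 G2=(0+0>=2)=0 G3=G1&G0=1&0=0 -> 1100
Step 4: G0=G1|G2=1|0=1 G1=NOT G0=NOT 1=0 G2=(0+1>=2)=0 G3=G1&G0=1&1=1 -> 1001
Step 5: G0=G1|G2=0|0=0 G1=NOT G0=NOT 1=0 G2=(0+1>=2)=0 G3=G1&G0=0&1=0 -> 0000
State from step 5 equals state from step 1 -> cycle length 4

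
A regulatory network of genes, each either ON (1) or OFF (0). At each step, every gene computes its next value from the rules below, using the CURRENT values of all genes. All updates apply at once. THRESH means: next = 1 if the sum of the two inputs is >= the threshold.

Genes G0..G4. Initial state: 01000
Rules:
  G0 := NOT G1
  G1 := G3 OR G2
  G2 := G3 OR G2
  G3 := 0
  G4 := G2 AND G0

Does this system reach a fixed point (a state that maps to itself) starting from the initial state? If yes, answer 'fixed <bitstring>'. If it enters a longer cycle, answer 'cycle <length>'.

Answer: fixed 10000

Derivation:
Step 0: 01000
Step 1: G0=NOT G1=NOT 1=0 G1=G3|G2=0|0=0 G2=G3|G2=0|0=0 G3=0(const) G4=G2&G0=0&0=0 -> 00000
Step 2: G0=NOT G1=NOT 0=1 G1=G3|G2=0|0=0 G2=G3|G2=0|0=0 G3=0(const) G4=G2&G0=0&0=0 -> 10000
Step 3: G0=NOT G1=NOT 0=1 G1=G3|G2=0|0=0 G2=G3|G2=0|0=0 G3=0(const) G4=G2&G0=0&1=0 -> 10000
Fixed point reached at step 2: 10000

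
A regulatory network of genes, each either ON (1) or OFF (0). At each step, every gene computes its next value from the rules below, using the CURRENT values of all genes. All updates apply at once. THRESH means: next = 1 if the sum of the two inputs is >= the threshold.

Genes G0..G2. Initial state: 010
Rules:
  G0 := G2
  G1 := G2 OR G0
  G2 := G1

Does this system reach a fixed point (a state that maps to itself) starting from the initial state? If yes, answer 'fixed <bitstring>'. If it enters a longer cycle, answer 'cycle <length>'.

Answer: fixed 111

Derivation:
Step 0: 010
Step 1: G0=G2=0 G1=G2|G0=0|0=0 G2=G1=1 -> 001
Step 2: G0=G2=1 G1=G2|G0=1|0=1 G2=G1=0 -> 110
Step 3: G0=G2=0 G1=G2|G0=0|1=1 G2=G1=1 -> 011
Step 4: G0=G2=1 G1=G2|G0=1|0=1 G2=G1=1 -> 111
Step 5: G0=G2=1 G1=G2|G0=1|1=1 G2=G1=1 -> 111
Fixed point reached at step 4: 111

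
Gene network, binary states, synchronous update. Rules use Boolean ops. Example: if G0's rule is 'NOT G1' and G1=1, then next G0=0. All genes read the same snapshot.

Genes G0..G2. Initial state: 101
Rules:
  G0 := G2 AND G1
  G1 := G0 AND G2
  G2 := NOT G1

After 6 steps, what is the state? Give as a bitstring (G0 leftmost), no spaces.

Step 1: G0=G2&G1=1&0=0 G1=G0&G2=1&1=1 G2=NOT G1=NOT 0=1 -> 011
Step 2: G0=G2&G1=1&1=1 G1=G0&G2=0&1=0 G2=NOT G1=NOT 1=0 -> 100
Step 3: G0=G2&G1=0&0=0 G1=G0&G2=1&0=0 G2=NOT G1=NOT 0=1 -> 001
Step 4: G0=G2&G1=1&0=0 G1=G0&G2=0&1=0 G2=NOT G1=NOT 0=1 -> 001
Step 5: G0=G2&G1=1&0=0 G1=G0&G2=0&1=0 G2=NOT G1=NOT 0=1 -> 001
Step 6: G0=G2&G1=1&0=0 G1=G0&G2=0&1=0 G2=NOT G1=NOT 0=1 -> 001

001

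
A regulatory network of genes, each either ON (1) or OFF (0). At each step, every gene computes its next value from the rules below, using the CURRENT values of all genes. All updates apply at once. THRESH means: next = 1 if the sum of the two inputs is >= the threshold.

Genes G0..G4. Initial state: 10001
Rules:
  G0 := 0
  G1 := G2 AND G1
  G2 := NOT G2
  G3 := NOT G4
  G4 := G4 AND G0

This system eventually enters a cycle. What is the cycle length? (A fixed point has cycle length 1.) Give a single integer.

Step 0: 10001
Step 1: G0=0(const) G1=G2&G1=0&0=0 G2=NOT G2=NOT 0=1 G3=NOT G4=NOT 1=0 G4=G4&G0=1&1=1 -> 00101
Step 2: G0=0(const) G1=G2&G1=1&0=0 G2=NOT G2=NOT 1=0 G3=NOT G4=NOT 1=0 G4=G4&G0=1&0=0 -> 00000
Step 3: G0=0(const) G1=G2&G1=0&0=0 G2=NOT G2=NOT 0=1 G3=NOT G4=NOT 0=1 G4=G4&G0=0&0=0 -> 00110
Step 4: G0=0(const) G1=G2&G1=1&0=0 G2=NOT G2=NOT 1=0 G3=NOT G4=NOT 0=1 G4=G4&G0=0&0=0 -> 00010
Step 5: G0=0(const) G1=G2&G1=0&0=0 G2=NOT G2=NOT 0=1 G3=NOT G4=NOT 0=1 G4=G4&G0=0&0=0 -> 00110
State from step 5 equals state from step 3 -> cycle length 2

Answer: 2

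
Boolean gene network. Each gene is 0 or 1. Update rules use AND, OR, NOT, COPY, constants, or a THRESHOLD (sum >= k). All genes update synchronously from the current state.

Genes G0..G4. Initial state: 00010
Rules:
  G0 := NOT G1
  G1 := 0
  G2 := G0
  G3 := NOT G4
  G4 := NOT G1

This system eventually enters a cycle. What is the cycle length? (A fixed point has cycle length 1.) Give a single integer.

Step 0: 00010
Step 1: G0=NOT G1=NOT 0=1 G1=0(const) G2=G0=0 G3=NOT G4=NOT 0=1 G4=NOT G1=NOT 0=1 -> 10011
Step 2: G0=NOT G1=NOT 0=1 G1=0(const) G2=G0=1 G3=NOT G4=NOT 1=0 G4=NOT G1=NOT 0=1 -> 10101
Step 3: G0=NOT G1=NOT 0=1 G1=0(const) G2=G0=1 G3=NOT G4=NOT 1=0 G4=NOT G1=NOT 0=1 -> 10101
State from step 3 equals state from step 2 -> cycle length 1

Answer: 1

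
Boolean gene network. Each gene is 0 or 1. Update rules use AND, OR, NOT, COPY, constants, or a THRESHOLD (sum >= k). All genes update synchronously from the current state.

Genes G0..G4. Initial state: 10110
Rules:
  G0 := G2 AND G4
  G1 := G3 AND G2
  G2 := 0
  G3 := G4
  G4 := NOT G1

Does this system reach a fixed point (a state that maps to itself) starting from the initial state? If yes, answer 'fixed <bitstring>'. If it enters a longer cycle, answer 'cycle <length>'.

Answer: fixed 00011

Derivation:
Step 0: 10110
Step 1: G0=G2&G4=1&0=0 G1=G3&G2=1&1=1 G2=0(const) G3=G4=0 G4=NOT G1=NOT 0=1 -> 01001
Step 2: G0=G2&G4=0&1=0 G1=G3&G2=0&0=0 G2=0(const) G3=G4=1 G4=NOT G1=NOT 1=0 -> 00010
Step 3: G0=G2&G4=0&0=0 G1=G3&G2=1&0=0 G2=0(const) G3=G4=0 G4=NOT G1=NOT 0=1 -> 00001
Step 4: G0=G2&G4=0&1=0 G1=G3&G2=0&0=0 G2=0(const) G3=G4=1 G4=NOT G1=NOT 0=1 -> 00011
Step 5: G0=G2&G4=0&1=0 G1=G3&G2=1&0=0 G2=0(const) G3=G4=1 G4=NOT G1=NOT 0=1 -> 00011
Fixed point reached at step 4: 00011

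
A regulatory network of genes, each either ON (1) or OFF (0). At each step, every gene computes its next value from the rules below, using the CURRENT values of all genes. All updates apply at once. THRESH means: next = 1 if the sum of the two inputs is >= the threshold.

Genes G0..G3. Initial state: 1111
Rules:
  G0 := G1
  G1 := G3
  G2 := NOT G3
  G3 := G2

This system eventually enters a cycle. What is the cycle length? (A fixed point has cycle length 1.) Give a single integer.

Step 0: 1111
Step 1: G0=G1=1 G1=G3=1 G2=NOT G3=NOT 1=0 G3=G2=1 -> 1101
Step 2: G0=G1=1 G1=G3=1 G2=NOT G3=NOT 1=0 G3=G2=0 -> 1100
Step 3: G0=G1=1 G1=G3=0 G2=NOT G3=NOT 0=1 G3=G2=0 -> 1010
Step 4: G0=G1=0 G1=G3=0 G2=NOT G3=NOT 0=1 G3=G2=1 -> 0011
Step 5: G0=G1=0 G1=G3=1 G2=NOT G3=NOT 1=0 G3=G2=1 -> 0101
Step 6: G0=G1=1 G1=G3=1 G2=NOT G3=NOT 1=0 G3=G2=0 -> 1100
State from step 6 equals state from step 2 -> cycle length 4

Answer: 4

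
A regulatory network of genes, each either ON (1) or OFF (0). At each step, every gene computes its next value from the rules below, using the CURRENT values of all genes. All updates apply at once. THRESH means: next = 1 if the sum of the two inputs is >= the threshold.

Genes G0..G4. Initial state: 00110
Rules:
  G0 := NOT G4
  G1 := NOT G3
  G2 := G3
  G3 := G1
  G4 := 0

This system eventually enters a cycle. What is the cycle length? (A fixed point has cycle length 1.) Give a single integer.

Answer: 4

Derivation:
Step 0: 00110
Step 1: G0=NOT G4=NOT 0=1 G1=NOT G3=NOT 1=0 G2=G3=1 G3=G1=0 G4=0(const) -> 10100
Step 2: G0=NOT G4=NOT 0=1 G1=NOT G3=NOT 0=1 G2=G3=0 G3=G1=0 G4=0(const) -> 11000
Step 3: G0=NOT G4=NOT 0=1 G1=NOT G3=NOT 0=1 G2=G3=0 G3=G1=1 G4=0(const) -> 11010
Step 4: G0=NOT G4=NOT 0=1 G1=NOT G3=NOT 1=0 G2=G3=1 G3=G1=1 G4=0(const) -> 10110
Step 5: G0=NOT G4=NOT 0=1 G1=NOT G3=NOT 1=0 G2=G3=1 G3=G1=0 G4=0(const) -> 10100
State from step 5 equals state from step 1 -> cycle length 4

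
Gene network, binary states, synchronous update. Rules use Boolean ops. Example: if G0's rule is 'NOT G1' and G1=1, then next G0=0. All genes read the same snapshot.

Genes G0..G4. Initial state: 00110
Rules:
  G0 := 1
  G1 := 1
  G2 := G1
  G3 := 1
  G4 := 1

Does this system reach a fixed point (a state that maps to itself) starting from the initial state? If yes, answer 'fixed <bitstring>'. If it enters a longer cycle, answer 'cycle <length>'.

Answer: fixed 11111

Derivation:
Step 0: 00110
Step 1: G0=1(const) G1=1(const) G2=G1=0 G3=1(const) G4=1(const) -> 11011
Step 2: G0=1(const) G1=1(const) G2=G1=1 G3=1(const) G4=1(const) -> 11111
Step 3: G0=1(const) G1=1(const) G2=G1=1 G3=1(const) G4=1(const) -> 11111
Fixed point reached at step 2: 11111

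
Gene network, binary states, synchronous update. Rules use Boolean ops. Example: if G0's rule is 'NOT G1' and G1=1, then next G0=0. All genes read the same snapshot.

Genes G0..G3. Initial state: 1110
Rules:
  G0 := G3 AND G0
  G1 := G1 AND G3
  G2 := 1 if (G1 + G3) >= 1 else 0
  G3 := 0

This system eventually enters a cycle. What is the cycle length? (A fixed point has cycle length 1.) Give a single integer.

Answer: 1

Derivation:
Step 0: 1110
Step 1: G0=G3&G0=0&1=0 G1=G1&G3=1&0=0 G2=(1+0>=1)=1 G3=0(const) -> 0010
Step 2: G0=G3&G0=0&0=0 G1=G1&G3=0&0=0 G2=(0+0>=1)=0 G3=0(const) -> 0000
Step 3: G0=G3&G0=0&0=0 G1=G1&G3=0&0=0 G2=(0+0>=1)=0 G3=0(const) -> 0000
State from step 3 equals state from step 2 -> cycle length 1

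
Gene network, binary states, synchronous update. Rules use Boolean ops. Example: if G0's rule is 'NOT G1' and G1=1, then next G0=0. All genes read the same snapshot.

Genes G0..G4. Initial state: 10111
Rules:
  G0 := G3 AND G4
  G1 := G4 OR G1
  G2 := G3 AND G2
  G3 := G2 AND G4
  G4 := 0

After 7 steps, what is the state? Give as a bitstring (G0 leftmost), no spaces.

Step 1: G0=G3&G4=1&1=1 G1=G4|G1=1|0=1 G2=G3&G2=1&1=1 G3=G2&G4=1&1=1 G4=0(const) -> 11110
Step 2: G0=G3&G4=1&0=0 G1=G4|G1=0|1=1 G2=G3&G2=1&1=1 G3=G2&G4=1&0=0 G4=0(const) -> 01100
Step 3: G0=G3&G4=0&0=0 G1=G4|G1=0|1=1 G2=G3&G2=0&1=0 G3=G2&G4=1&0=0 G4=0(const) -> 01000
Step 4: G0=G3&G4=0&0=0 G1=G4|G1=0|1=1 G2=G3&G2=0&0=0 G3=G2&G4=0&0=0 G4=0(const) -> 01000
Step 5: G0=G3&G4=0&0=0 G1=G4|G1=0|1=1 G2=G3&G2=0&0=0 G3=G2&G4=0&0=0 G4=0(const) -> 01000
Step 6: G0=G3&G4=0&0=0 G1=G4|G1=0|1=1 G2=G3&G2=0&0=0 G3=G2&G4=0&0=0 G4=0(const) -> 01000
Step 7: G0=G3&G4=0&0=0 G1=G4|G1=0|1=1 G2=G3&G2=0&0=0 G3=G2&G4=0&0=0 G4=0(const) -> 01000

01000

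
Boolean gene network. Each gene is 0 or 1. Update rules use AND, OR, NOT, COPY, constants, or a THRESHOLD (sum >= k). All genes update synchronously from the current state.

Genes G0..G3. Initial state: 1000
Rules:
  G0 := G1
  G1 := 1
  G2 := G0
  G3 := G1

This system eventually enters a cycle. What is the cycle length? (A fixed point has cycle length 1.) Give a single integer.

Answer: 1

Derivation:
Step 0: 1000
Step 1: G0=G1=0 G1=1(const) G2=G0=1 G3=G1=0 -> 0110
Step 2: G0=G1=1 G1=1(const) G2=G0=0 G3=G1=1 -> 1101
Step 3: G0=G1=1 G1=1(const) G2=G0=1 G3=G1=1 -> 1111
Step 4: G0=G1=1 G1=1(const) G2=G0=1 G3=G1=1 -> 1111
State from step 4 equals state from step 3 -> cycle length 1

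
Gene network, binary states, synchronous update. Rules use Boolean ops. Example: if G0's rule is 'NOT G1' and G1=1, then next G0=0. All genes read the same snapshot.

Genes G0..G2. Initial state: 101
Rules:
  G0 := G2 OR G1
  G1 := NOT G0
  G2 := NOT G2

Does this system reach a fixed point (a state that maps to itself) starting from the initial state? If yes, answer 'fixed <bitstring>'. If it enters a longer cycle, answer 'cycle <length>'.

Answer: cycle 4

Derivation:
Step 0: 101
Step 1: G0=G2|G1=1|0=1 G1=NOT G0=NOT 1=0 G2=NOT G2=NOT 1=0 -> 100
Step 2: G0=G2|G1=0|0=0 G1=NOT G0=NOT 1=0 G2=NOT G2=NOT 0=1 -> 001
Step 3: G0=G2|G1=1|0=1 G1=NOT G0=NOT 0=1 G2=NOT G2=NOT 1=0 -> 110
Step 4: G0=G2|G1=0|1=1 G1=NOT G0=NOT 1=0 G2=NOT G2=NOT 0=1 -> 101
Cycle of length 4 starting at step 0 -> no fixed point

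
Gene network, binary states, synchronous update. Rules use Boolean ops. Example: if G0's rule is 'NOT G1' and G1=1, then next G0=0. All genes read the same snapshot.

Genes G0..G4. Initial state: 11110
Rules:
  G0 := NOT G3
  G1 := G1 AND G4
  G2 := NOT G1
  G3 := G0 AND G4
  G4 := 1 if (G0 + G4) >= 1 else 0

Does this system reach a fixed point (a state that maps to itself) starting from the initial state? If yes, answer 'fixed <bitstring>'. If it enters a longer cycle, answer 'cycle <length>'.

Answer: cycle 4

Derivation:
Step 0: 11110
Step 1: G0=NOT G3=NOT 1=0 G1=G1&G4=1&0=0 G2=NOT G1=NOT 1=0 G3=G0&G4=1&0=0 G4=(1+0>=1)=1 -> 00001
Step 2: G0=NOT G3=NOT 0=1 G1=G1&G4=0&1=0 G2=NOT G1=NOT 0=1 G3=G0&G4=0&1=0 G4=(0+1>=1)=1 -> 10101
Step 3: G0=NOT G3=NOT 0=1 G1=G1&G4=0&1=0 G2=NOT G1=NOT 0=1 G3=G0&G4=1&1=1 G4=(1+1>=1)=1 -> 10111
Step 4: G0=NOT G3=NOT 1=0 G1=G1&G4=0&1=0 G2=NOT G1=NOT 0=1 G3=G0&G4=1&1=1 G4=(1+1>=1)=1 -> 00111
Step 5: G0=NOT G3=NOT 1=0 G1=G1&G4=0&1=0 G2=NOT G1=NOT 0=1 G3=G0&G4=0&1=0 G4=(0+1>=1)=1 -> 00101
Step 6: G0=NOT G3=NOT 0=1 G1=G1&G4=0&1=0 G2=NOT G1=NOT 0=1 G3=G0&G4=0&1=0 G4=(0+1>=1)=1 -> 10101
Cycle of length 4 starting at step 2 -> no fixed point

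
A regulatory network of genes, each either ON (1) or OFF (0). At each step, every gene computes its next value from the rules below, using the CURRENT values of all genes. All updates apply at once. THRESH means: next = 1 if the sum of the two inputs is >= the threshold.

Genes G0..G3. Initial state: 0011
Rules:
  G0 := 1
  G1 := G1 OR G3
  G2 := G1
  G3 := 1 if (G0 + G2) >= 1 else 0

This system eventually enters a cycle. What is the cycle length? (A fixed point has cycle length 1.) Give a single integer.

Step 0: 0011
Step 1: G0=1(const) G1=G1|G3=0|1=1 G2=G1=0 G3=(0+1>=1)=1 -> 1101
Step 2: G0=1(const) G1=G1|G3=1|1=1 G2=G1=1 G3=(1+0>=1)=1 -> 1111
Step 3: G0=1(const) G1=G1|G3=1|1=1 G2=G1=1 G3=(1+1>=1)=1 -> 1111
State from step 3 equals state from step 2 -> cycle length 1

Answer: 1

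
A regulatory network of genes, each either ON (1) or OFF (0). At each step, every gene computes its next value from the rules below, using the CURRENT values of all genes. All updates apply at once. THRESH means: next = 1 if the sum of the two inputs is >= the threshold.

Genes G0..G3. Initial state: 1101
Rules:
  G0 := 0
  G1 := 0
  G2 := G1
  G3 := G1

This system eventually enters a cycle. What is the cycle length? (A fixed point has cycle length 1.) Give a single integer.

Step 0: 1101
Step 1: G0=0(const) G1=0(const) G2=G1=1 G3=G1=1 -> 0011
Step 2: G0=0(const) G1=0(const) G2=G1=0 G3=G1=0 -> 0000
Step 3: G0=0(const) G1=0(const) G2=G1=0 G3=G1=0 -> 0000
State from step 3 equals state from step 2 -> cycle length 1

Answer: 1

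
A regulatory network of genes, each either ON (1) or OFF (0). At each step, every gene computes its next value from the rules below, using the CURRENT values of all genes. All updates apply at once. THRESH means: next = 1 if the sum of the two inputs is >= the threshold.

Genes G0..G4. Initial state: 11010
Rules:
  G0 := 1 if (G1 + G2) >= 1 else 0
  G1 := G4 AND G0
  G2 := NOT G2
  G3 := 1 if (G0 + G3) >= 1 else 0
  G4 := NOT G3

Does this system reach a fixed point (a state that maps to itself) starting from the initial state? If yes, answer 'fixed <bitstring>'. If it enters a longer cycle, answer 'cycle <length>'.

Answer: cycle 2

Derivation:
Step 0: 11010
Step 1: G0=(1+0>=1)=1 G1=G4&G0=0&1=0 G2=NOT G2=NOT 0=1 G3=(1+1>=1)=1 G4=NOT G3=NOT 1=0 -> 10110
Step 2: G0=(0+1>=1)=1 G1=G4&G0=0&1=0 G2=NOT G2=NOT 1=0 G3=(1+1>=1)=1 G4=NOT G3=NOT 1=0 -> 10010
Step 3: G0=(0+0>=1)=0 G1=G4&G0=0&1=0 G2=NOT G2=NOT 0=1 G3=(1+1>=1)=1 G4=NOT G3=NOT 1=0 -> 00110
Step 4: G0=(0+1>=1)=1 G1=G4&G0=0&0=0 G2=NOT G2=NOT 1=0 G3=(0+1>=1)=1 G4=NOT G3=NOT 1=0 -> 10010
Cycle of length 2 starting at step 2 -> no fixed point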